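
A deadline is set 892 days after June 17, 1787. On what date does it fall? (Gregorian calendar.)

November 25, 1789

+366 (one year; includes Feb 29, 1788) → Jun 17, 1788 (526 left).
+365 (one year) → Jun 17, 1789 (161 left).
Jun has 30 days: +14 → Jul 1, 1789 (147 left).
Jul has 31 days: +31 → Aug 1, 1789 (116 left).
Aug has 31 days: +31 → Sep 1, 1789 (85 left).
Sep has 30 days: +30 → Oct 1, 1789 (55 left).
Oct has 31 days: +31 → Nov 1, 1789 (24 left).
+24 → Nov 25, 1789.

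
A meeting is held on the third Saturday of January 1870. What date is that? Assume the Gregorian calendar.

January 1, 1870 is a Saturday.
The first Saturday is therefore January 1 (same day).
The third Saturday is 1 + 2×7 = January 15.

January 15, 1870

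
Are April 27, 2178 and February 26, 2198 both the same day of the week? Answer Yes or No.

From Apr 27, 2178 to Feb 26, 2198 is 7245 days.
7245 mod 7 = 0, so they are the same weekday.
(Apr 27, 2178 is a Monday; Feb 26, 2198 is a Monday.)

Yes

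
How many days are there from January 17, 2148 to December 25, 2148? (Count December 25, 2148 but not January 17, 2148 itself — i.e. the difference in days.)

343

Jan 17, 2148 → Feb 17, 2148: 31 days (January has 31).
Feb 17, 2148 → Mar 17, 2148: 29 days (February has 29).
Mar 17, 2148 → Apr 17, 2148: 31 days (March has 31).
Apr 17, 2148 → May 17, 2148: 30 days (April has 30).
May 17, 2148 → Jun 17, 2148: 31 days (May has 31).
Jun 17, 2148 → Jul 17, 2148: 30 days (June has 30).
Jul 17, 2148 → Aug 17, 2148: 31 days (July has 31).
Aug 17, 2148 → Sep 17, 2148: 31 days (August has 31).
Sep 17, 2148 → Oct 17, 2148: 30 days (September has 30).
Oct 17, 2148 → Nov 17, 2148: 31 days (October has 31).
Nov 17, 2148 → Dec 17, 2148: 30 days (November has 30).
Dec 17, 2148 → Dec 25, 2148: 8 days.
Total: 343 days.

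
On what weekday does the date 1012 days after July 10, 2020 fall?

Jul 10, 2020 is a Friday.
1012 mod 7 = 4, so 1012 days after a Friday is Friday + 4 = Tuesday.

Tuesday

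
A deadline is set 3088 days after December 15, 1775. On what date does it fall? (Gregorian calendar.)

May 29, 1784

+366 (one year; includes Feb 29, 1776) → Dec 15, 1776 (2722 left).
+365 (one year) → Dec 15, 1777 (2357 left).
+365 (one year) → Dec 15, 1778 (1992 left).
+365 (one year) → Dec 15, 1779 (1627 left).
+366 (one year; includes Feb 29, 1780) → Dec 15, 1780 (1261 left).
+365 (one year) → Dec 15, 1781 (896 left).
+365 (one year) → Dec 15, 1782 (531 left).
+365 (one year) → Dec 15, 1783 (166 left).
Dec has 31 days: +17 → Jan 1, 1784 (149 left).
Jan has 31 days: +31 → Feb 1, 1784 (118 left).
Feb has 29 days: +29 → Mar 1, 1784 (89 left).
Mar has 31 days: +31 → Apr 1, 1784 (58 left).
Apr has 30 days: +30 → May 1, 1784 (28 left).
+28 → May 29, 1784.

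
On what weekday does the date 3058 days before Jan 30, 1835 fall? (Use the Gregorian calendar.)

Jan 30, 1835 is a Friday.
3058 mod 7 = 6, so 3058 days before a Friday is Friday − 6 = Saturday.

Saturday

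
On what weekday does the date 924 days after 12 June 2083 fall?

Saturday

First find the weekday of Jun 12, 2083. Doomsday rule: the anchor day for the 2000s is Tuesday. For year 83: 83÷12 = 6 r 11, and 11÷4 = 2, so 6+11+2 = 19.
Tuesday + 19 ≡ Sunday — that's 2083's doomsday.
In June the doomsday date is Jun 6.
Jun 12 is 6 days after Jun 6; 6 mod 7 = 6, so Sunday + 6 = Saturday.
924 mod 7 = 0, so 924 days after a Saturday is Saturday + 0 = Saturday.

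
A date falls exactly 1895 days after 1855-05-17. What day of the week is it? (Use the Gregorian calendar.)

First find the weekday of May 17, 1855. Doomsday rule: the anchor day for the 1800s is Friday. For year 55: 55÷12 = 4 r 7, and 7÷4 = 1, so 4+7+1 = 12.
Friday + 12 ≡ Wednesday — that's 1855's doomsday.
In May the doomsday date is May 9.
May 17 is 8 days after May 9; 8 mod 7 = 1, so Wednesday + 1 = Thursday.
1895 mod 7 = 5, so 1895 days after a Thursday is Thursday + 5 = Tuesday.

Tuesday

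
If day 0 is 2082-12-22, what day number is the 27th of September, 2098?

Dec 22, 2082 → Dec 22, 2083: 365 days.
Dec 22, 2083 → Dec 22, 2084: 366 days (Feb 29, 2084 is in that span).
Dec 22, 2084 → Dec 22, 2085: 365 days.
Dec 22, 2085 → Dec 22, 2086: 365 days.
Dec 22, 2086 → Dec 22, 2087: 365 days.
Dec 22, 2087 → Dec 22, 2088: 366 days (Feb 29, 2088 is in that span).
Dec 22, 2088 → Dec 22, 2089: 365 days.
Dec 22, 2089 → Dec 22, 2090: 365 days.
Dec 22, 2090 → Dec 22, 2091: 365 days.
Dec 22, 2091 → Dec 22, 2092: 366 days (Feb 29, 2092 is in that span).
Dec 22, 2092 → Dec 22, 2093: 365 days.
Dec 22, 2093 → Dec 22, 2094: 365 days.
Dec 22, 2094 → Dec 22, 2095: 365 days.
Dec 22, 2095 → Dec 22, 2096: 366 days (Feb 29, 2096 is in that span).
Dec 22, 2096 → Dec 22, 2097: 365 days.
Dec 22, 2097 → Jan 22, 2098: 31 days (December has 31).
Jan 22, 2098 → Feb 22, 2098: 31 days (January has 31).
Feb 22, 2098 → Mar 22, 2098: 28 days (February has 28).
Mar 22, 2098 → Apr 22, 2098: 31 days (March has 31).
Apr 22, 2098 → May 22, 2098: 30 days (April has 30).
May 22, 2098 → Jun 22, 2098: 31 days (May has 31).
Jun 22, 2098 → Jul 22, 2098: 30 days (June has 30).
Jul 22, 2098 → Aug 22, 2098: 31 days (July has 31).
Aug 22, 2098 → Sep 22, 2098: 31 days (August has 31).
Sep 22, 2098 → Sep 27, 2098: 5 days.
Total: 5758 days.

5758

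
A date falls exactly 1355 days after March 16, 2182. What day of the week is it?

First find the weekday of Mar 16, 2182. Doomsday rule: the anchor day for the 2100s is Sunday. For year 82: 82÷12 = 6 r 10, and 10÷4 = 2, so 6+10+2 = 18.
Sunday + 18 ≡ Thursday — that's 2182's doomsday.
In March the doomsday date is Mar 14.
Mar 16 is 2 days after Mar 14; 2 mod 7 = 2, so Thursday + 2 = Saturday.
1355 mod 7 = 4, so 1355 days after a Saturday is Saturday + 4 = Wednesday.

Wednesday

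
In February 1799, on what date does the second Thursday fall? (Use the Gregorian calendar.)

February 14, 1799

February 1, 1799 is a Friday.
The first Thursday is therefore February 7 (6 days later).
The second Thursday is 7 + 1×7 = February 14.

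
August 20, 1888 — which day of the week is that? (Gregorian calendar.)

Doomsday rule: the anchor day for the 1800s is Friday. For year 88: 88÷12 = 7 r 4, and 4÷4 = 1, so 7+4+1 = 12.
Friday + 12 ≡ Wednesday — that's 1888's doomsday.
In August the doomsday date is Aug 8.
Aug 20 is 12 days after Aug 8; 12 mod 7 = 5, so Wednesday + 5 = Monday.

Monday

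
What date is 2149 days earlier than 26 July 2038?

September 6, 2032

−365 (one year) → Jul 26, 2037 (1784 left).
−365 (one year) → Jul 26, 2036 (1419 left).
−366 (one year; includes Feb 29, 2036) → Jul 26, 2035 (1053 left).
−365 (one year) → Jul 26, 2034 (688 left).
−365 (one year) → Jul 26, 2033 (323 left).
−26 → Jun 30, 2033 (end of Jun, 30 days; 297 left).
−30 → May 31, 2033 (end of May, 31 days; 267 left).
−31 → Apr 30, 2033 (end of Apr, 30 days; 236 left).
−30 → Mar 31, 2033 (end of Mar, 31 days; 206 left).
−31 → Feb 28, 2033 (end of Feb, 28 days; 175 left).
−28 → Jan 31, 2033 (end of Jan, 31 days; 147 left).
−31 → Dec 31, 2032 (end of Dec, 31 days; 116 left).
−31 → Nov 30, 2032 (end of Nov, 30 days; 85 left).
−30 → Oct 31, 2032 (end of Oct, 31 days; 55 left).
−31 → Sep 30, 2032 (end of Sep, 30 days; 24 left).
−24 → Sep 6, 2032.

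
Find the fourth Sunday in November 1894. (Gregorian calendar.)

November 25, 1894

November 1, 1894 is a Thursday.
The first Sunday is therefore November 4 (3 days later).
The fourth Sunday is 4 + 3×7 = November 25.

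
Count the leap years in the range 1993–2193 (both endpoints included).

49

Multiples of 4 in [1993,2193]: 50.
Of those, multiples of 100: 2 (not leap unless ÷400).
Multiples of 400: 1.
Leap years = 50 − 2 + 1 = 49.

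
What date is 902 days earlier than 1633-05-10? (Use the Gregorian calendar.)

−365 (one year) → May 10, 1632 (537 left).
−366 (one year; includes Feb 29, 1632) → May 10, 1631 (171 left).
−10 → Apr 30, 1631 (end of Apr, 30 days; 161 left).
−30 → Mar 31, 1631 (end of Mar, 31 days; 131 left).
−31 → Feb 28, 1631 (end of Feb, 28 days; 100 left).
−28 → Jan 31, 1631 (end of Jan, 31 days; 72 left).
−31 → Dec 31, 1630 (end of Dec, 31 days; 41 left).
−31 → Nov 30, 1630 (end of Nov, 30 days; 10 left).
−10 → Nov 20, 1630.

November 20, 1630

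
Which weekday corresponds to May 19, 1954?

Wednesday

January 1, 1954 is a Friday.
Jan 1, 1954 → Feb 1, 1954: 31 days (January has 31).
Feb 1, 1954 → Mar 1, 1954: 28 days (February has 28).
Mar 1, 1954 → Apr 1, 1954: 31 days (March has 31).
Apr 1, 1954 → May 1, 1954: 30 days (April has 30).
May 1, 1954 → May 19, 1954: 18 days.
Total: 138 days.
138 mod 7 = 5, so Friday + 5 = Wednesday.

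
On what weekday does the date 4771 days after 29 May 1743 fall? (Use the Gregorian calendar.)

First find the weekday of May 29, 1743. Doomsday rule: the anchor day for the 1700s is Sunday. For year 43: 43÷12 = 3 r 7, and 7÷4 = 1, so 3+7+1 = 11.
Sunday + 11 ≡ Thursday — that's 1743's doomsday.
In May the doomsday date is May 9.
May 29 is 20 days after May 9; 20 mod 7 = 6, so Thursday + 6 = Wednesday.
4771 mod 7 = 4, so 4771 days after a Wednesday is Wednesday + 4 = Sunday.

Sunday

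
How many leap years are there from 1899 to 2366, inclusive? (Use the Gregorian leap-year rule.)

113

Multiples of 4 in [1899,2366]: 117.
Of those, multiples of 100: 5 (not leap unless ÷400).
Multiples of 400: 1.
Leap years = 117 − 5 + 1 = 113.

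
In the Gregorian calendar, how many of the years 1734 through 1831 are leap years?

23

Multiples of 4 in [1734,1831]: 24.
Of those, multiples of 100: 1 (not leap unless ÷400).
Multiples of 400: 0.
Leap years = 24 − 1 + 0 = 23.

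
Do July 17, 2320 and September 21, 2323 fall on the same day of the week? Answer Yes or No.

No

From Jul 17, 2320 to Sep 21, 2323 is 1161 days.
1161 mod 7 = 6, so they are different weekdays.
(Jul 17, 2320 is a Saturday; Sep 21, 2323 is a Friday.)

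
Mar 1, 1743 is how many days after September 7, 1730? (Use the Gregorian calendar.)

4558

Sep 7, 1730 → Sep 7, 1731: 365 days.
Sep 7, 1731 → Sep 7, 1732: 366 days (Feb 29, 1732 is in that span).
Sep 7, 1732 → Sep 7, 1733: 365 days.
Sep 7, 1733 → Sep 7, 1734: 365 days.
Sep 7, 1734 → Sep 7, 1735: 365 days.
Sep 7, 1735 → Sep 7, 1736: 366 days (Feb 29, 1736 is in that span).
Sep 7, 1736 → Sep 7, 1737: 365 days.
Sep 7, 1737 → Sep 7, 1738: 365 days.
Sep 7, 1738 → Sep 7, 1739: 365 days.
Sep 7, 1739 → Sep 7, 1740: 366 days (Feb 29, 1740 is in that span).
Sep 7, 1740 → Sep 7, 1741: 365 days.
Sep 7, 1741 → Sep 7, 1742: 365 days.
Sep 7, 1742 → Oct 7, 1742: 30 days (September has 30).
Oct 7, 1742 → Nov 7, 1742: 31 days (October has 31).
Nov 7, 1742 → Dec 7, 1742: 30 days (November has 30).
Dec 7, 1742 → Jan 7, 1743: 31 days (December has 31).
Jan 7, 1743 → Feb 7, 1743: 31 days (January has 31).
Feb 7, 1743 → Mar 1, 1743: 22 days.
Total: 4558 days.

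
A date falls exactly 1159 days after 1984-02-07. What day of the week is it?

First find the weekday of Feb 7, 1984. Doomsday rule: the anchor day for the 1900s is Wednesday. For year 84: 84÷12 = 7 r 0, and 0÷4 = 0, so 7+0+0 = 7.
Wednesday + 7 ≡ Wednesday — that's 1984's doomsday.
In February the doomsday date is Feb 29 (1984 is a leap year (divisible by 4)).
Feb 7 is 22 days before Feb 29; 22 mod 7 = 1, so Wednesday − 1 = Tuesday.
1159 mod 7 = 4, so 1159 days after a Tuesday is Tuesday + 4 = Saturday.

Saturday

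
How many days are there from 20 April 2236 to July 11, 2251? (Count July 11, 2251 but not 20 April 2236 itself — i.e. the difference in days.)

Apr 20, 2236 → Apr 20, 2237: 365 days.
Apr 20, 2237 → Apr 20, 2238: 365 days.
Apr 20, 2238 → Apr 20, 2239: 365 days.
Apr 20, 2239 → Apr 20, 2240: 366 days (Feb 29, 2240 is in that span).
Apr 20, 2240 → Apr 20, 2241: 365 days.
Apr 20, 2241 → Apr 20, 2242: 365 days.
Apr 20, 2242 → Apr 20, 2243: 365 days.
Apr 20, 2243 → Apr 20, 2244: 366 days (Feb 29, 2244 is in that span).
Apr 20, 2244 → Apr 20, 2245: 365 days.
Apr 20, 2245 → Apr 20, 2246: 365 days.
Apr 20, 2246 → Apr 20, 2247: 365 days.
Apr 20, 2247 → Apr 20, 2248: 366 days (Feb 29, 2248 is in that span).
Apr 20, 2248 → Apr 20, 2249: 365 days.
Apr 20, 2249 → Apr 20, 2250: 365 days.
Apr 20, 2250 → Apr 20, 2251: 365 days.
Apr 20, 2251 → May 20, 2251: 30 days (April has 30).
May 20, 2251 → Jun 20, 2251: 31 days (May has 31).
Jun 20, 2251 → Jul 11, 2251: 21 days.
Total: 5560 days.

5560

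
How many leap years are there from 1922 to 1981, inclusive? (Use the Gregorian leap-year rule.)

Multiples of 4 in [1922,1981]: 15.
Of those, multiples of 100: 0 (not leap unless ÷400).
Multiples of 400: 0.
Leap years = 15 − 0 + 0 = 15.

15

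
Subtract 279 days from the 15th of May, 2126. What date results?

August 9, 2125

−15 → Apr 30, 2126 (end of Apr, 30 days; 264 left).
−30 → Mar 31, 2126 (end of Mar, 31 days; 234 left).
−31 → Feb 28, 2126 (end of Feb, 28 days; 203 left).
−28 → Jan 31, 2126 (end of Jan, 31 days; 175 left).
−31 → Dec 31, 2125 (end of Dec, 31 days; 144 left).
−31 → Nov 30, 2125 (end of Nov, 30 days; 113 left).
−30 → Oct 31, 2125 (end of Oct, 31 days; 83 left).
−31 → Sep 30, 2125 (end of Sep, 30 days; 52 left).
−30 → Aug 31, 2125 (end of Aug, 31 days; 22 left).
−22 → Aug 9, 2125.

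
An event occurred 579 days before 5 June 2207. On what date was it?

−365 (one year) → Jun 5, 2206 (214 left).
−5 → May 31, 2206 (end of May, 31 days; 209 left).
−31 → Apr 30, 2206 (end of Apr, 30 days; 178 left).
−30 → Mar 31, 2206 (end of Mar, 31 days; 148 left).
−31 → Feb 28, 2206 (end of Feb, 28 days; 117 left).
−28 → Jan 31, 2206 (end of Jan, 31 days; 89 left).
−31 → Dec 31, 2205 (end of Dec, 31 days; 58 left).
−31 → Nov 30, 2205 (end of Nov, 30 days; 27 left).
−27 → Nov 3, 2205.

November 3, 2205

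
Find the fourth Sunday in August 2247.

August 1, 2247 is a Sunday.
The first Sunday is therefore August 1 (same day).
The fourth Sunday is 1 + 3×7 = August 22.

August 22, 2247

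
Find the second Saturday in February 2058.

February 9, 2058

February 1, 2058 is a Friday.
The first Saturday is therefore February 2 (1 days later).
The second Saturday is 2 + 1×7 = February 9.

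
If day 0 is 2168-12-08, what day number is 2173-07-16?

1681

Dec 8, 2168 → Dec 8, 2169: 365 days.
Dec 8, 2169 → Dec 8, 2170: 365 days.
Dec 8, 2170 → Dec 8, 2171: 365 days.
Dec 8, 2171 → Dec 8, 2172: 366 days (Feb 29, 2172 is in that span).
Dec 8, 2172 → Jan 8, 2173: 31 days (December has 31).
Jan 8, 2173 → Feb 8, 2173: 31 days (January has 31).
Feb 8, 2173 → Mar 8, 2173: 28 days (February has 28).
Mar 8, 2173 → Apr 8, 2173: 31 days (March has 31).
Apr 8, 2173 → May 8, 2173: 30 days (April has 30).
May 8, 2173 → Jun 8, 2173: 31 days (May has 31).
Jun 8, 2173 → Jul 8, 2173: 30 days (June has 30).
Jul 8, 2173 → Jul 16, 2173: 8 days.
Total: 1681 days.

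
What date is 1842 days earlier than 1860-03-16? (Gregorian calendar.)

March 1, 1855

−366 (one year; includes Feb 29, 1860) → Mar 16, 1859 (1476 left).
−365 (one year) → Mar 16, 1858 (1111 left).
−365 (one year) → Mar 16, 1857 (746 left).
−365 (one year) → Mar 16, 1856 (381 left).
−16 → Feb 29, 1856 (end of Feb, 29 days; 365 left).
−29 → Jan 31, 1856 (end of Jan, 31 days; 336 left).
−31 → Dec 31, 1855 (end of Dec, 31 days; 305 left).
−31 → Nov 30, 1855 (end of Nov, 30 days; 274 left).
−30 → Oct 31, 1855 (end of Oct, 31 days; 244 left).
−31 → Sep 30, 1855 (end of Sep, 30 days; 213 left).
−30 → Aug 31, 1855 (end of Aug, 31 days; 183 left).
−31 → Jul 31, 1855 (end of Jul, 31 days; 152 left).
−31 → Jun 30, 1855 (end of Jun, 30 days; 121 left).
−30 → May 31, 1855 (end of May, 31 days; 91 left).
−31 → Apr 30, 1855 (end of Apr, 30 days; 60 left).
−30 → Mar 31, 1855 (end of Mar, 31 days; 30 left).
−30 → Mar 1, 1855.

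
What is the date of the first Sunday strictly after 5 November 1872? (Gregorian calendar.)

Nov 5, 1872 is a Tuesday.
From Tuesday to the next Sunday is 5 days.
Nov 5, 1872 + 5 = Nov 10, 1872.

November 10, 1872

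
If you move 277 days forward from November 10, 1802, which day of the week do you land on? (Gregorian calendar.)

Sunday

Nov 10, 1802 is a Wednesday.
277 mod 7 = 4, so 277 days after a Wednesday is Wednesday + 4 = Sunday.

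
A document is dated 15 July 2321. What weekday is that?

Doomsday rule: the anchor day for the 2300s is Wednesday. For year 21: 21÷12 = 1 r 9, and 9÷4 = 2, so 1+9+2 = 12.
Wednesday + 12 ≡ Monday — that's 2321's doomsday.
In July the doomsday date is Jul 11.
Jul 15 is 4 days after Jul 11; 4 mod 7 = 4, so Monday + 4 = Friday.

Friday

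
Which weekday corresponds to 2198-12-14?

Doomsday rule: the anchor day for the 2100s is Sunday. For year 98: 98÷12 = 8 r 2, and 2÷4 = 0, so 8+2+0 = 10.
Sunday + 10 ≡ Wednesday — that's 2198's doomsday.
In December the doomsday date is Dec 12.
Dec 14 is 2 days after Dec 12; 2 mod 7 = 2, so Wednesday + 2 = Friday.

Friday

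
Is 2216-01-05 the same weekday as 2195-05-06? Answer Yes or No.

No

From May 6, 2195 to Jan 5, 2216 is 7548 days.
7548 mod 7 = 2, so they are different weekdays.
(May 6, 2195 is a Wednesday; Jan 5, 2216 is a Friday.)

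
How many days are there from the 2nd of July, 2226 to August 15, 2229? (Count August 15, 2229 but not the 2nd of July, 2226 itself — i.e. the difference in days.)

1140

Jul 2, 2226 → Jul 2, 2227: 365 days.
Jul 2, 2227 → Jul 2, 2228: 366 days (Feb 29, 2228 is in that span).
Jul 2, 2228 → Jul 2, 2229: 365 days.
Jul 2, 2229 → Aug 2, 2229: 31 days (July has 31).
Aug 2, 2229 → Aug 15, 2229: 13 days.
Total: 1140 days.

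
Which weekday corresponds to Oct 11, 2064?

Saturday

January 1, 2064 is a Tuesday.
Jan 1, 2064 → Feb 1, 2064: 31 days (January has 31).
Feb 1, 2064 → Mar 1, 2064: 29 days (February has 29).
Mar 1, 2064 → Apr 1, 2064: 31 days (March has 31).
Apr 1, 2064 → May 1, 2064: 30 days (April has 30).
May 1, 2064 → Jun 1, 2064: 31 days (May has 31).
Jun 1, 2064 → Jul 1, 2064: 30 days (June has 30).
Jul 1, 2064 → Aug 1, 2064: 31 days (July has 31).
Aug 1, 2064 → Sep 1, 2064: 31 days (August has 31).
Sep 1, 2064 → Oct 1, 2064: 30 days (September has 30).
Oct 1, 2064 → Oct 11, 2064: 10 days.
Total: 284 days.
284 mod 7 = 4, so Tuesday + 4 = Saturday.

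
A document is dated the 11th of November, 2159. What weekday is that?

Doomsday rule: the anchor day for the 2100s is Sunday. For year 59: 59÷12 = 4 r 11, and 11÷4 = 2, so 4+11+2 = 17.
Sunday + 17 ≡ Wednesday — that's 2159's doomsday.
In November the doomsday date is Nov 7.
Nov 11 is 4 days after Nov 7; 4 mod 7 = 4, so Wednesday + 4 = Sunday.

Sunday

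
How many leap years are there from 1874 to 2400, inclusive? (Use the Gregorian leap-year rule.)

Multiples of 4 in [1874,2400]: 132.
Of those, multiples of 100: 6 (not leap unless ÷400).
Multiples of 400: 2.
Leap years = 132 − 6 + 2 = 128.

128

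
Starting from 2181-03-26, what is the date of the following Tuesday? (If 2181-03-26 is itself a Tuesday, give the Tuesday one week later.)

Mar 26, 2181 is a Monday.
From Monday to the next Tuesday is 1 day.
Mar 26, 2181 + 1 = Mar 27, 2181.

March 27, 2181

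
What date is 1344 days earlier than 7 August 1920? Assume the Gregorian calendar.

−366 (one year; includes Feb 29, 1920) → Aug 7, 1919 (978 left).
−365 (one year) → Aug 7, 1918 (613 left).
−365 (one year) → Aug 7, 1917 (248 left).
−7 → Jul 31, 1917 (end of Jul, 31 days; 241 left).
−31 → Jun 30, 1917 (end of Jun, 30 days; 210 left).
−30 → May 31, 1917 (end of May, 31 days; 180 left).
−31 → Apr 30, 1917 (end of Apr, 30 days; 149 left).
−30 → Mar 31, 1917 (end of Mar, 31 days; 119 left).
−31 → Feb 28, 1917 (end of Feb, 28 days; 88 left).
−28 → Jan 31, 1917 (end of Jan, 31 days; 60 left).
−31 → Dec 31, 1916 (end of Dec, 31 days; 29 left).
−29 → Dec 2, 1916.

December 2, 1916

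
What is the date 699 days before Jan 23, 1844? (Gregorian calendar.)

February 23, 1842

−365 (one year) → Jan 23, 1843 (334 left).
−23 → Dec 31, 1842 (end of Dec, 31 days; 311 left).
−31 → Nov 30, 1842 (end of Nov, 30 days; 280 left).
−30 → Oct 31, 1842 (end of Oct, 31 days; 250 left).
−31 → Sep 30, 1842 (end of Sep, 30 days; 219 left).
−30 → Aug 31, 1842 (end of Aug, 31 days; 189 left).
−31 → Jul 31, 1842 (end of Jul, 31 days; 158 left).
−31 → Jun 30, 1842 (end of Jun, 30 days; 127 left).
−30 → May 31, 1842 (end of May, 31 days; 97 left).
−31 → Apr 30, 1842 (end of Apr, 30 days; 66 left).
−30 → Mar 31, 1842 (end of Mar, 31 days; 36 left).
−31 → Feb 28, 1842 (end of Feb, 28 days; 5 left).
−5 → Feb 23, 1842.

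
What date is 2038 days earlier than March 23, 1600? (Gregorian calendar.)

August 24, 1594

−366 (one year; includes Feb 29, 1600) → Mar 23, 1599 (1672 left).
−365 (one year) → Mar 23, 1598 (1307 left).
−365 (one year) → Mar 23, 1597 (942 left).
−365 (one year) → Mar 23, 1596 (577 left).
−366 (one year; includes Feb 29, 1596) → Mar 23, 1595 (211 left).
−23 → Feb 28, 1595 (end of Feb, 28 days; 188 left).
−28 → Jan 31, 1595 (end of Jan, 31 days; 160 left).
−31 → Dec 31, 1594 (end of Dec, 31 days; 129 left).
−31 → Nov 30, 1594 (end of Nov, 30 days; 98 left).
−30 → Oct 31, 1594 (end of Oct, 31 days; 68 left).
−31 → Sep 30, 1594 (end of Sep, 30 days; 37 left).
−30 → Aug 31, 1594 (end of Aug, 31 days; 7 left).
−7 → Aug 24, 1594.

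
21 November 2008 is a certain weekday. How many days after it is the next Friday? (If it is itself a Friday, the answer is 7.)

7

Nov 21, 2008 is a Friday.
From Friday to the next Friday is 7 days.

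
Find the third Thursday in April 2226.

April 20, 2226

April 1, 2226 is a Saturday.
The first Thursday is therefore April 6 (5 days later).
The third Thursday is 6 + 2×7 = April 20.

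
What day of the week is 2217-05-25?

Doomsday rule: the anchor day for the 2200s is Friday. For year 17: 17÷12 = 1 r 5, and 5÷4 = 1, so 1+5+1 = 7.
Friday + 7 ≡ Friday — that's 2217's doomsday.
In May the doomsday date is May 9.
May 25 is 16 days after May 9; 16 mod 7 = 2, so Friday + 2 = Sunday.

Sunday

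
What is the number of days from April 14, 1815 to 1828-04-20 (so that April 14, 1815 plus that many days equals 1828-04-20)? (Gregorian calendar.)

Apr 14, 1815 → Apr 14, 1816: 366 days (Feb 29, 1816 is in that span).
Apr 14, 1816 → Apr 14, 1817: 365 days.
Apr 14, 1817 → Apr 14, 1818: 365 days.
Apr 14, 1818 → Apr 14, 1819: 365 days.
Apr 14, 1819 → Apr 14, 1820: 366 days (Feb 29, 1820 is in that span).
Apr 14, 1820 → Apr 14, 1821: 365 days.
Apr 14, 1821 → Apr 14, 1822: 365 days.
Apr 14, 1822 → Apr 14, 1823: 365 days.
Apr 14, 1823 → Apr 14, 1824: 366 days (Feb 29, 1824 is in that span).
Apr 14, 1824 → Apr 14, 1825: 365 days.
Apr 14, 1825 → Apr 14, 1826: 365 days.
Apr 14, 1826 → Apr 14, 1827: 365 days.
Apr 14, 1827 → May 14, 1827: 30 days (April has 30).
May 14, 1827 → Jun 14, 1827: 31 days (May has 31).
Jun 14, 1827 → Jul 14, 1827: 30 days (June has 30).
Jul 14, 1827 → Aug 14, 1827: 31 days (July has 31).
Aug 14, 1827 → Sep 14, 1827: 31 days (August has 31).
Sep 14, 1827 → Oct 14, 1827: 30 days (September has 30).
Oct 14, 1827 → Nov 14, 1827: 31 days (October has 31).
Nov 14, 1827 → Dec 14, 1827: 30 days (November has 30).
Dec 14, 1827 → Jan 14, 1828: 31 days (December has 31).
Jan 14, 1828 → Feb 14, 1828: 31 days (January has 31).
Feb 14, 1828 → Mar 14, 1828: 29 days (February has 29).
Mar 14, 1828 → Apr 14, 1828: 31 days (March has 31).
Apr 14, 1828 → Apr 20, 1828: 6 days.
Total: 4755 days.

4755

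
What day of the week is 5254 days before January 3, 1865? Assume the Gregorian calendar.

Friday

Jan 3, 1865 is a Tuesday.
5254 mod 7 = 4, so 5254 days before a Tuesday is Tuesday − 4 = Friday.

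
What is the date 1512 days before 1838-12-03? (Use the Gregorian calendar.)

−365 (one year) → Dec 3, 1837 (1147 left).
−365 (one year) → Dec 3, 1836 (782 left).
−366 (one year; includes Feb 29, 1836) → Dec 3, 1835 (416 left).
−365 (one year) → Dec 3, 1834 (51 left).
−3 → Nov 30, 1834 (end of Nov, 30 days; 48 left).
−30 → Oct 31, 1834 (end of Oct, 31 days; 18 left).
−18 → Oct 13, 1834.

October 13, 1834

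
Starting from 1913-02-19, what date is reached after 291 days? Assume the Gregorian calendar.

Feb has 28 days: +10 → Mar 1, 1913 (281 left).
Mar has 31 days: +31 → Apr 1, 1913 (250 left).
Apr has 30 days: +30 → May 1, 1913 (220 left).
May has 31 days: +31 → Jun 1, 1913 (189 left).
Jun has 30 days: +30 → Jul 1, 1913 (159 left).
Jul has 31 days: +31 → Aug 1, 1913 (128 left).
Aug has 31 days: +31 → Sep 1, 1913 (97 left).
Sep has 30 days: +30 → Oct 1, 1913 (67 left).
Oct has 31 days: +31 → Nov 1, 1913 (36 left).
Nov has 30 days: +30 → Dec 1, 1913 (6 left).
+6 → Dec 7, 1913.

December 7, 1913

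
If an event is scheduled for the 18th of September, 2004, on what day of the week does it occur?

January 1, 2004 is a Thursday.
Jan 1, 2004 → Feb 1, 2004: 31 days (January has 31).
Feb 1, 2004 → Mar 1, 2004: 29 days (February has 29).
Mar 1, 2004 → Apr 1, 2004: 31 days (March has 31).
Apr 1, 2004 → May 1, 2004: 30 days (April has 30).
May 1, 2004 → Jun 1, 2004: 31 days (May has 31).
Jun 1, 2004 → Jul 1, 2004: 30 days (June has 30).
Jul 1, 2004 → Aug 1, 2004: 31 days (July has 31).
Aug 1, 2004 → Sep 1, 2004: 31 days (August has 31).
Sep 1, 2004 → Sep 18, 2004: 17 days.
Total: 261 days.
261 mod 7 = 2, so Thursday + 2 = Saturday.

Saturday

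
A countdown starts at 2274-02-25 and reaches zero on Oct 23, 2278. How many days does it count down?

Feb 25, 2274 → Feb 25, 2275: 365 days.
Feb 25, 2275 → Feb 25, 2276: 365 days.
Feb 25, 2276 → Feb 25, 2277: 366 days (Feb 29, 2276 is in that span).
Feb 25, 2277 → Feb 25, 2278: 365 days.
Feb 25, 2278 → Mar 25, 2278: 28 days (February has 28).
Mar 25, 2278 → Apr 25, 2278: 31 days (March has 31).
Apr 25, 2278 → May 25, 2278: 30 days (April has 30).
May 25, 2278 → Jun 25, 2278: 31 days (May has 31).
Jun 25, 2278 → Jul 25, 2278: 30 days (June has 30).
Jul 25, 2278 → Aug 25, 2278: 31 days (July has 31).
Aug 25, 2278 → Sep 25, 2278: 31 days (August has 31).
Sep 25, 2278 → Oct 23, 2278: 28 days.
Total: 1701 days.

1701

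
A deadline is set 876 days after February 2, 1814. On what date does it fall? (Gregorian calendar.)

June 27, 1816

+365 (one year) → Feb 2, 1815 (511 left).
+365 (one year) → Feb 2, 1816 (146 left).
Feb has 29 days: +28 → Mar 1, 1816 (118 left).
Mar has 31 days: +31 → Apr 1, 1816 (87 left).
Apr has 30 days: +30 → May 1, 1816 (57 left).
May has 31 days: +31 → Jun 1, 1816 (26 left).
+26 → Jun 27, 1816.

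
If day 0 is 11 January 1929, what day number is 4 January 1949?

7298

Jan 11, 1929 → Jan 11, 1930: 365 days.
Jan 11, 1930 → Jan 11, 1931: 365 days.
Jan 11, 1931 → Jan 11, 1932: 365 days.
Jan 11, 1932 → Jan 11, 1933: 366 days (Feb 29, 1932 is in that span).
Jan 11, 1933 → Jan 11, 1934: 365 days.
Jan 11, 1934 → Jan 11, 1935: 365 days.
Jan 11, 1935 → Jan 11, 1936: 365 days.
Jan 11, 1936 → Jan 11, 1937: 366 days (Feb 29, 1936 is in that span).
Jan 11, 1937 → Jan 11, 1938: 365 days.
Jan 11, 1938 → Jan 11, 1939: 365 days.
Jan 11, 1939 → Jan 11, 1940: 365 days.
Jan 11, 1940 → Jan 11, 1941: 366 days (Feb 29, 1940 is in that span).
Jan 11, 1941 → Jan 11, 1942: 365 days.
Jan 11, 1942 → Jan 11, 1943: 365 days.
Jan 11, 1943 → Jan 11, 1944: 365 days.
Jan 11, 1944 → Jan 11, 1945: 366 days (Feb 29, 1944 is in that span).
Jan 11, 1945 → Jan 11, 1946: 365 days.
Jan 11, 1946 → Jan 11, 1947: 365 days.
Jan 11, 1947 → Jan 11, 1948: 365 days.
Jan 11, 1948 → Feb 11, 1948: 31 days (January has 31).
Feb 11, 1948 → Mar 11, 1948: 29 days (February has 29).
Mar 11, 1948 → Apr 11, 1948: 31 days (March has 31).
Apr 11, 1948 → May 11, 1948: 30 days (April has 30).
May 11, 1948 → Jun 11, 1948: 31 days (May has 31).
Jun 11, 1948 → Jul 11, 1948: 30 days (June has 30).
Jul 11, 1948 → Aug 11, 1948: 31 days (July has 31).
Aug 11, 1948 → Sep 11, 1948: 31 days (August has 31).
Sep 11, 1948 → Oct 11, 1948: 30 days (September has 30).
Oct 11, 1948 → Nov 11, 1948: 31 days (October has 31).
Nov 11, 1948 → Dec 11, 1948: 30 days (November has 30).
Dec 11, 1948 → Jan 4, 1949: 24 days.
Total: 7298 days.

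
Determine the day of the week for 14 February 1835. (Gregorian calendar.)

Saturday

Doomsday rule: the anchor day for the 1800s is Friday. For year 35: 35÷12 = 2 r 11, and 11÷4 = 2, so 2+11+2 = 15.
Friday + 15 ≡ Saturday — that's 1835's doomsday.
In February the doomsday date is Feb 28 (1835 is not a leap year).
Feb 14 is 14 days before Feb 28; 14 mod 7 = 0, so Saturday − 0 = Saturday.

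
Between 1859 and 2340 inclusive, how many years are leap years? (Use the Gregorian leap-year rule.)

Multiples of 4 in [1859,2340]: 121.
Of those, multiples of 100: 5 (not leap unless ÷400).
Multiples of 400: 1.
Leap years = 121 − 5 + 1 = 117.

117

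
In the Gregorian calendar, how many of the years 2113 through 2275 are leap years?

Multiples of 4 in [2113,2275]: 40.
Of those, multiples of 100: 1 (not leap unless ÷400).
Multiples of 400: 0.
Leap years = 40 − 1 + 0 = 39.

39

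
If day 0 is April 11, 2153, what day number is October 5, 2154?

Apr 11, 2153 → Apr 11, 2154: 365 days.
Apr 11, 2154 → May 11, 2154: 30 days (April has 30).
May 11, 2154 → Jun 11, 2154: 31 days (May has 31).
Jun 11, 2154 → Jul 11, 2154: 30 days (June has 30).
Jul 11, 2154 → Aug 11, 2154: 31 days (July has 31).
Aug 11, 2154 → Sep 11, 2154: 31 days (August has 31).
Sep 11, 2154 → Oct 5, 2154: 24 days.
Total: 542 days.

542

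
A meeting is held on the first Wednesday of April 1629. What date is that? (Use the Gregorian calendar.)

April 1, 1629 is a Sunday.
The first Wednesday is therefore April 4 (3 days later).

April 4, 1629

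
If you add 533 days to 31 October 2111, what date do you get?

April 16, 2113

+366 (one year; includes Feb 29, 2112) → Oct 31, 2112 (167 left).
Oct has 31 days: +1 → Nov 1, 2112 (166 left).
Nov has 30 days: +30 → Dec 1, 2112 (136 left).
Dec has 31 days: +31 → Jan 1, 2113 (105 left).
Jan has 31 days: +31 → Feb 1, 2113 (74 left).
Feb has 28 days: +28 → Mar 1, 2113 (46 left).
Mar has 31 days: +31 → Apr 1, 2113 (15 left).
+15 → Apr 16, 2113.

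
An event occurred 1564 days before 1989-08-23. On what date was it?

−365 (one year) → Aug 23, 1988 (1199 left).
−366 (one year; includes Feb 29, 1988) → Aug 23, 1987 (833 left).
−365 (one year) → Aug 23, 1986 (468 left).
−365 (one year) → Aug 23, 1985 (103 left).
−23 → Jul 31, 1985 (end of Jul, 31 days; 80 left).
−31 → Jun 30, 1985 (end of Jun, 30 days; 49 left).
−30 → May 31, 1985 (end of May, 31 days; 19 left).
−19 → May 12, 1985.

May 12, 1985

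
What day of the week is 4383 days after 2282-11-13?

Tuesday

Nov 13, 2282 is a Monday.
4383 mod 7 = 1, so 4383 days after a Monday is Monday + 1 = Tuesday.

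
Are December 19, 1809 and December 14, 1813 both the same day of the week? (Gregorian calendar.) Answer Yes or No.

Yes

From Dec 19, 1809 to Dec 14, 1813 is 1456 days.
1456 mod 7 = 0, so they are the same weekday.
(Dec 19, 1809 is a Tuesday; Dec 14, 1813 is a Tuesday.)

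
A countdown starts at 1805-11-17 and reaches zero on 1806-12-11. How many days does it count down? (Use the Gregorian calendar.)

389

Nov 17, 1805 → Dec 17, 1805: 30 days (November has 30).
Dec 17, 1805 → Jan 17, 1806: 31 days (December has 31).
Jan 17, 1806 → Feb 17, 1806: 31 days (January has 31).
Feb 17, 1806 → Mar 17, 1806: 28 days (February has 28).
Mar 17, 1806 → Apr 17, 1806: 31 days (March has 31).
Apr 17, 1806 → May 17, 1806: 30 days (April has 30).
May 17, 1806 → Jun 17, 1806: 31 days (May has 31).
Jun 17, 1806 → Jul 17, 1806: 30 days (June has 30).
Jul 17, 1806 → Aug 17, 1806: 31 days (July has 31).
Aug 17, 1806 → Sep 17, 1806: 31 days (August has 31).
Sep 17, 1806 → Oct 17, 1806: 30 days (September has 30).
Oct 17, 1806 → Nov 17, 1806: 31 days (October has 31).
Nov 17, 1806 → Dec 11, 1806: 24 days.
Total: 389 days.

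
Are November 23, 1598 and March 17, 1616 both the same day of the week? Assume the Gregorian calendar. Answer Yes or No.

From Nov 23, 1598 to Mar 17, 1616 is 6324 days.
6324 mod 7 = 3, so they are different weekdays.
(Nov 23, 1598 is a Monday; Mar 17, 1616 is a Thursday.)

No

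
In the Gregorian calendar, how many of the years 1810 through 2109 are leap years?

73

Multiples of 4 in [1810,2109]: 75.
Of those, multiples of 100: 3 (not leap unless ÷400).
Multiples of 400: 1.
Leap years = 75 − 3 + 1 = 73.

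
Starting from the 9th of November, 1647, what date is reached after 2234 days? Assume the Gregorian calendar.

December 21, 1653

+366 (one year; includes Feb 29, 1648) → Nov 9, 1648 (1868 left).
+365 (one year) → Nov 9, 1649 (1503 left).
+365 (one year) → Nov 9, 1650 (1138 left).
+365 (one year) → Nov 9, 1651 (773 left).
+366 (one year; includes Feb 29, 1652) → Nov 9, 1652 (407 left).
+365 (one year) → Nov 9, 1653 (42 left).
Nov has 30 days: +22 → Dec 1, 1653 (20 left).
+20 → Dec 21, 1653.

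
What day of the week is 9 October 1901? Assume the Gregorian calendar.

Wednesday

Doomsday rule: the anchor day for the 1900s is Wednesday. For year 01: 1÷12 = 0 r 1, and 1÷4 = 0, so 0+1+0 = 1.
Wednesday + 1 ≡ Thursday — that's 1901's doomsday.
In October the doomsday date is Oct 10.
Oct 9 is 1 day before Oct 10; 1 mod 7 = 1, so Thursday − 1 = Wednesday.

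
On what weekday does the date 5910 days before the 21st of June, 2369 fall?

Thursday

Jun 21, 2369 is a Saturday.
5910 mod 7 = 2, so 5910 days before a Saturday is Saturday − 2 = Thursday.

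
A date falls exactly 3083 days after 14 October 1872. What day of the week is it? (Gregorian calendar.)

First find the weekday of Oct 14, 1872. Doomsday rule: the anchor day for the 1800s is Friday. For year 72: 72÷12 = 6 r 0, and 0÷4 = 0, so 6+0+0 = 6.
Friday + 6 ≡ Thursday — that's 1872's doomsday.
In October the doomsday date is Oct 10.
Oct 14 is 4 days after Oct 10; 4 mod 7 = 4, so Thursday + 4 = Monday.
3083 mod 7 = 3, so 3083 days after a Monday is Monday + 3 = Thursday.

Thursday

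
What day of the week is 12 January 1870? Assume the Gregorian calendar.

January 1, 1870 is a Saturday.
Jan 1, 1870 → Jan 12, 1870: 11 days.
Total: 11 days.
11 mod 7 = 4, so Saturday + 4 = Wednesday.

Wednesday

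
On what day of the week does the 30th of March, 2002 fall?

Doomsday rule: the anchor day for the 2000s is Tuesday. For year 02: 2÷12 = 0 r 2, and 2÷4 = 0, so 0+2+0 = 2.
Tuesday + 2 ≡ Thursday — that's 2002's doomsday.
In March the doomsday date is Mar 14.
Mar 30 is 16 days after Mar 14; 16 mod 7 = 2, so Thursday + 2 = Saturday.

Saturday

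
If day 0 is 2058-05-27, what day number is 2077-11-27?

7124

May 27, 2058 → May 27, 2059: 365 days.
May 27, 2059 → May 27, 2060: 366 days (Feb 29, 2060 is in that span).
May 27, 2060 → May 27, 2061: 365 days.
May 27, 2061 → May 27, 2062: 365 days.
May 27, 2062 → May 27, 2063: 365 days.
May 27, 2063 → May 27, 2064: 366 days (Feb 29, 2064 is in that span).
May 27, 2064 → May 27, 2065: 365 days.
May 27, 2065 → May 27, 2066: 365 days.
May 27, 2066 → May 27, 2067: 365 days.
May 27, 2067 → May 27, 2068: 366 days (Feb 29, 2068 is in that span).
May 27, 2068 → May 27, 2069: 365 days.
May 27, 2069 → May 27, 2070: 365 days.
May 27, 2070 → May 27, 2071: 365 days.
May 27, 2071 → May 27, 2072: 366 days (Feb 29, 2072 is in that span).
May 27, 2072 → May 27, 2073: 365 days.
May 27, 2073 → May 27, 2074: 365 days.
May 27, 2074 → May 27, 2075: 365 days.
May 27, 2075 → May 27, 2076: 366 days (Feb 29, 2076 is in that span).
May 27, 2076 → May 27, 2077: 365 days.
May 27, 2077 → Jun 27, 2077: 31 days (May has 31).
Jun 27, 2077 → Jul 27, 2077: 30 days (June has 30).
Jul 27, 2077 → Aug 27, 2077: 31 days (July has 31).
Aug 27, 2077 → Sep 27, 2077: 31 days (August has 31).
Sep 27, 2077 → Oct 27, 2077: 30 days (September has 30).
Oct 27, 2077 → Nov 27, 2077: 31 days.
Total: 7124 days.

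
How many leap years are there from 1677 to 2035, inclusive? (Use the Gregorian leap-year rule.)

86

Multiples of 4 in [1677,2035]: 89.
Of those, multiples of 100: 4 (not leap unless ÷400).
Multiples of 400: 1.
Leap years = 89 − 4 + 1 = 86.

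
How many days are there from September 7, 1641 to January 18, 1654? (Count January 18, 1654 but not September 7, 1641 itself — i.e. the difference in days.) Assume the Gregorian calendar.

Sep 7, 1641 → Sep 7, 1642: 365 days.
Sep 7, 1642 → Sep 7, 1643: 365 days.
Sep 7, 1643 → Sep 7, 1644: 366 days (Feb 29, 1644 is in that span).
Sep 7, 1644 → Sep 7, 1645: 365 days.
Sep 7, 1645 → Sep 7, 1646: 365 days.
Sep 7, 1646 → Sep 7, 1647: 365 days.
Sep 7, 1647 → Sep 7, 1648: 366 days (Feb 29, 1648 is in that span).
Sep 7, 1648 → Sep 7, 1649: 365 days.
Sep 7, 1649 → Sep 7, 1650: 365 days.
Sep 7, 1650 → Sep 7, 1651: 365 days.
Sep 7, 1651 → Sep 7, 1652: 366 days (Feb 29, 1652 is in that span).
Sep 7, 1652 → Sep 7, 1653: 365 days.
Sep 7, 1653 → Oct 7, 1653: 30 days (September has 30).
Oct 7, 1653 → Nov 7, 1653: 31 days (October has 31).
Nov 7, 1653 → Dec 7, 1653: 30 days (November has 30).
Dec 7, 1653 → Jan 7, 1654: 31 days (December has 31).
Jan 7, 1654 → Jan 18, 1654: 11 days.
Total: 4516 days.

4516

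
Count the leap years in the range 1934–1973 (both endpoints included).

10

Multiples of 4 in [1934,1973]: 10.
Of those, multiples of 100: 0 (not leap unless ÷400).
Multiples of 400: 0.
Leap years = 10 − 0 + 0 = 10.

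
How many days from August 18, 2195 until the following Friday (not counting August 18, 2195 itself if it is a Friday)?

3

Aug 18, 2195 is a Tuesday.
From Tuesday to the next Friday is 3 days.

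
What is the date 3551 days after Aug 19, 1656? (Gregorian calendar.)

+365 (one year) → Aug 19, 1657 (3186 left).
+365 (one year) → Aug 19, 1658 (2821 left).
+365 (one year) → Aug 19, 1659 (2456 left).
+366 (one year; includes Feb 29, 1660) → Aug 19, 1660 (2090 left).
+365 (one year) → Aug 19, 1661 (1725 left).
+365 (one year) → Aug 19, 1662 (1360 left).
+365 (one year) → Aug 19, 1663 (995 left).
+366 (one year; includes Feb 29, 1664) → Aug 19, 1664 (629 left).
+365 (one year) → Aug 19, 1665 (264 left).
Aug has 31 days: +13 → Sep 1, 1665 (251 left).
Sep has 30 days: +30 → Oct 1, 1665 (221 left).
Oct has 31 days: +31 → Nov 1, 1665 (190 left).
Nov has 30 days: +30 → Dec 1, 1665 (160 left).
Dec has 31 days: +31 → Jan 1, 1666 (129 left).
Jan has 31 days: +31 → Feb 1, 1666 (98 left).
Feb has 28 days: +28 → Mar 1, 1666 (70 left).
Mar has 31 days: +31 → Apr 1, 1666 (39 left).
Apr has 30 days: +30 → May 1, 1666 (9 left).
+9 → May 10, 1666.

May 10, 1666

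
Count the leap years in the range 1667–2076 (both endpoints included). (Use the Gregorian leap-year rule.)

100

Multiples of 4 in [1667,2076]: 103.
Of those, multiples of 100: 4 (not leap unless ÷400).
Multiples of 400: 1.
Leap years = 103 − 4 + 1 = 100.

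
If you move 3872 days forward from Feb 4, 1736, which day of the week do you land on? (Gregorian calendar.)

Sunday

First find the weekday of Feb 4, 1736. Doomsday rule: the anchor day for the 1700s is Sunday. For year 36: 36÷12 = 3 r 0, and 0÷4 = 0, so 3+0+0 = 3.
Sunday + 3 ≡ Wednesday — that's 1736's doomsday.
In February the doomsday date is Feb 29 (1736 is a leap year (divisible by 4)).
Feb 4 is 25 days before Feb 29; 25 mod 7 = 4, so Wednesday − 4 = Saturday.
3872 mod 7 = 1, so 3872 days after a Saturday is Saturday + 1 = Sunday.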